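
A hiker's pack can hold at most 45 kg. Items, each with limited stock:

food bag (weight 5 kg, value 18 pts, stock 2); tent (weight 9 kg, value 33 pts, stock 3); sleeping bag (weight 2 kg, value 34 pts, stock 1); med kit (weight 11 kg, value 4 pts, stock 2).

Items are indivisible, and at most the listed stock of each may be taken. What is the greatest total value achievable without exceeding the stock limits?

169 pts

Top feasible selections:
- 2×food bag + 3×tent + 1×sleeping bag: weight 39, value 169
- 1×food bag + 3×tent + 1×sleeping bag + 1×med kit: weight 45, value 155
- 1×food bag + 3×tent + 1×sleeping bag: weight 34, value 151
- 2×food bag + 2×tent + 1×sleeping bag + 1×med kit: weight 41, value 140
Best: 169 pts.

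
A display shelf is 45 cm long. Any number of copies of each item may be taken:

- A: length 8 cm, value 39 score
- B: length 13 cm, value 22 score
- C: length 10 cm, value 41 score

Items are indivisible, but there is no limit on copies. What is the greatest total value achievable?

199 score

Best value-per-unit is A at 39/8; filling with it alone gives 5×39 = 195.
Optimal mix: 3×A + 2×C → length 44, value 199.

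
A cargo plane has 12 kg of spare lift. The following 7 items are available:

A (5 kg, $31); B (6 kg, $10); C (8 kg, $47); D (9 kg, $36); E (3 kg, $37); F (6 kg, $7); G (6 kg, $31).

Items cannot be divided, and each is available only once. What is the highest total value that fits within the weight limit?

$84

Check high-value combinations within 12 kg:
- C+E: weight 8+3=11, value 47+37=84
- D+E: weight 9+3=12, value 36+37=73
- A+E: weight 5+3=8, value 31+37=68
Best: $84.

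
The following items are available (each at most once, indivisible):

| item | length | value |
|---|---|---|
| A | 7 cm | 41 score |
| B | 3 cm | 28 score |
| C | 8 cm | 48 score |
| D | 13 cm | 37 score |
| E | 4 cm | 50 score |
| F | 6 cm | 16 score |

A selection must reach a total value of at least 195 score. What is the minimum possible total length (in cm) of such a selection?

35

Subsets with value ≥ 195, sorted by total length:
- A+B+C+D+E: length 35, value 204
- A+B+C+D+E+F: length 41, value 220
Minimum length: 35 cm.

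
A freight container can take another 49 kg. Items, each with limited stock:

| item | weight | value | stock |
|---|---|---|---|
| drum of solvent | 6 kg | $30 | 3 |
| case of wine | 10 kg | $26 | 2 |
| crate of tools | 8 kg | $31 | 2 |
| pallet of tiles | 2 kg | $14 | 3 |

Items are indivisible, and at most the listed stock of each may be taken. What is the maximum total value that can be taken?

Top feasible selections:
- 3×drum of solvent + 1×case of wine + 2×crate of tools + 2×pallet of tiles: weight 48, value 206
- 3×drum of solvent + 2×crate of tools + 3×pallet of tiles: weight 40, value 194
- 3×drum of solvent + 1×case of wine + 2×crate of tools + 1×pallet of tiles: weight 46, value 192
Best: $206.

$206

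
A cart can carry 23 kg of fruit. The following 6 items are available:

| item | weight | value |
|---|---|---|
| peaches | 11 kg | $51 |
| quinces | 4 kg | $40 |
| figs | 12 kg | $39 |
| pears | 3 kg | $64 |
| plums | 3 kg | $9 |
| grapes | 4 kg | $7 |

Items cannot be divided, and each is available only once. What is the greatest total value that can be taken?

Check high-value combinations within 23 kg:
- peaches+quinces+pears+plums: weight 11+4+3+3=21, value 51+40+64+9=164
- peaches+quinces+pears+grapes: weight 11+4+3+4=22, value 51+40+64+7=162
- peaches+quinces+pears: weight 11+4+3=18, value 51+40+64=155
Best: $164.

$164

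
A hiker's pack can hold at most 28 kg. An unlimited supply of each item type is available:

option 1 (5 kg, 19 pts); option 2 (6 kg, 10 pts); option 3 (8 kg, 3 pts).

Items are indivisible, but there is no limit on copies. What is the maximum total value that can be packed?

95 pts

Best value-per-unit is option 1 at 19/5, and filling with it alone uses weight 5×5=25. No mix of the others beats 5×19 = 95.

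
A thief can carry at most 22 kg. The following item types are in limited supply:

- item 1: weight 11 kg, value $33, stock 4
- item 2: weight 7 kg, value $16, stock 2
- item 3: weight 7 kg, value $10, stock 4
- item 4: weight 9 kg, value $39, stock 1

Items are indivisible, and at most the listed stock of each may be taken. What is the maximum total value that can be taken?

$72

Top feasible selections:
- 1×item 1 + 1×item 4: weight 20, value 72
- 2×item 1: weight 22, value 66
Best: $72.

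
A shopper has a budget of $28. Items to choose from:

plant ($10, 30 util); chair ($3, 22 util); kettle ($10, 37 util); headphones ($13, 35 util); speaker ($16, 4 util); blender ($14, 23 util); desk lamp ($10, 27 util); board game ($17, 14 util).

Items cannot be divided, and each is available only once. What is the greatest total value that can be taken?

94 util

This is a 0/1 knapsack; check combinations near the capacity.
- chair+kettle+headphones: cost 3+10+13=26, value 22+37+35=94
- plant+chair+kettle: cost 10+3+10=23, value 30+22+37=89
- plant+chair+headphones: cost 10+3+13=26, value 30+22+35=87
- chair+kettle+desk lamp: cost 3+10+10=23, value 22+37+27=86
Best: 94 util.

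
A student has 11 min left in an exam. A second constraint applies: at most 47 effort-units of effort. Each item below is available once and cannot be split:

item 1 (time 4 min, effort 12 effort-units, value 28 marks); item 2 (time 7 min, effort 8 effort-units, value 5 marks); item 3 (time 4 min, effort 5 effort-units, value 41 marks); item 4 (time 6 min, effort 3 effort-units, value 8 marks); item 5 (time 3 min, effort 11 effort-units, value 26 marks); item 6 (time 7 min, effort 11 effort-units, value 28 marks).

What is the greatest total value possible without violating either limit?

95 marks

Feasible sets respecting both limits:
- item 1+item 3+item 5: time 11, effort 28, value 95
- item 1+item 3: time 8, effort 17, value 69
- item 3+item 6: time 11, effort 16, value 69
Best: 95 marks.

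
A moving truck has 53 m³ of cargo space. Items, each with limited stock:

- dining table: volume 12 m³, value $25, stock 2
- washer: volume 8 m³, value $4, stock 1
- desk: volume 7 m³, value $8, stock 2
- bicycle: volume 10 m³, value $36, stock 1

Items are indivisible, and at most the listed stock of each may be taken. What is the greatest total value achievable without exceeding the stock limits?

Top feasible selections:
- 2×dining table + 2×desk + 1×bicycle: volume 48, value 102
- 2×dining table + 1×washer + 1×desk + 1×bicycle: volume 49, value 98
Best: $102.

$102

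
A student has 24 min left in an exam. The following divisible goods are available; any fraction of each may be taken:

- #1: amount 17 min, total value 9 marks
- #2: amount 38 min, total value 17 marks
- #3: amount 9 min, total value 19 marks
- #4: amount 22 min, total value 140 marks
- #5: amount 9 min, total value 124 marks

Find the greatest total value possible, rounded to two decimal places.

219.45

Take in order of value per unit:
- #5 (124/9 per unit): all 9 → value 124, running total 124.00
- #4 (140/22 per unit): 15 of 22 → value 15×140/22 = 95.4545, running total 219.45
Total 219.45.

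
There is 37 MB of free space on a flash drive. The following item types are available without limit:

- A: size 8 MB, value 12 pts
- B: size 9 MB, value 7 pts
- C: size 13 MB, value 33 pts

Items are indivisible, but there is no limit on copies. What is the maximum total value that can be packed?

Best value-per-unit is C at 33/13; filling with it alone gives 2×33 = 66.
Optimal mix: 1×A + 2×C → size 34, value 78.

78 pts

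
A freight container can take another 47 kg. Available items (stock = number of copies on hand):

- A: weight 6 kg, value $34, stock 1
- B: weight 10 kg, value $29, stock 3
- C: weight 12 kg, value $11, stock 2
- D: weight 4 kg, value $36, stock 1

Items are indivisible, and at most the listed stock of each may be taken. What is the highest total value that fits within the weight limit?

$157

Top feasible selections:
- 1×A + 3×B + 1×D: weight 40, value 157
- 1×A + 2×B + 1×C + 1×D: weight 42, value 139
Best: $157.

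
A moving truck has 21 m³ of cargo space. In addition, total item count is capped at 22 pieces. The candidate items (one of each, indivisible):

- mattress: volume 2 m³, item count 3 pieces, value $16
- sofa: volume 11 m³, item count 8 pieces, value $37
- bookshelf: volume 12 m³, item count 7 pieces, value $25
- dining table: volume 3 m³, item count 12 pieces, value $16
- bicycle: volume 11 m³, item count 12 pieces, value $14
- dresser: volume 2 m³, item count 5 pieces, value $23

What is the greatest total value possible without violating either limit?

$76

Feasible sets respecting both limits:
- mattress+sofa+dresser: volume 15, item count 16, value 76
- mattress+bookshelf+dresser: volume 16, item count 15, value 64
- sofa+dresser: volume 13, item count 13, value 60
- mattress+bookshelf+dining table: volume 17, item count 22, value 57
Best: $76.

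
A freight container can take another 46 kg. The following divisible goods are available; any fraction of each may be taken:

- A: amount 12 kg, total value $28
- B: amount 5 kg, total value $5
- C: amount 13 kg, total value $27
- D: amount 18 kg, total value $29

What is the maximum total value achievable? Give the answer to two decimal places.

87.00

Take in order of value per unit:
- A (28/12 per unit): all 12 → value 28, running total 28.00
- C (27/13 per unit): all 13 → value 27, running total 55.00
- D (29/18 per unit): all 18 → value 29, running total 84.00
- B (5/5 per unit): 3 of 5 → value 3×5/5 = 3.0000, running total 87.00
Total 87.00.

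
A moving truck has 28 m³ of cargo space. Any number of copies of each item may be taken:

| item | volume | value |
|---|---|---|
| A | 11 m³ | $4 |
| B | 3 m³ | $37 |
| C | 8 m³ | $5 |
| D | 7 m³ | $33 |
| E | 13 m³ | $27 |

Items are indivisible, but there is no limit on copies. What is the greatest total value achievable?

Best value-per-unit is B at 37/3, and filling with it alone uses volume 9×3=27. No mix of the others beats 9×37 = 333.

$333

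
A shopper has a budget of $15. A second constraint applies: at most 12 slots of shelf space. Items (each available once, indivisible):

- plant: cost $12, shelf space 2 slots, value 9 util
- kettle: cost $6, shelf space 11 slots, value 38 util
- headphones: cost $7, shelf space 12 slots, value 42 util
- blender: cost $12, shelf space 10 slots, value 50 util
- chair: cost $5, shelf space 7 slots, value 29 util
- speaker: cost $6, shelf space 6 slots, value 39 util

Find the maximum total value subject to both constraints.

50 util

Feasible sets respecting both limits:
- blender: cost 12, shelf space 10, value 50
- headphones: cost 7, shelf space 12, value 42
- speaker: cost 6, shelf space 6, value 39
Best: 50 util.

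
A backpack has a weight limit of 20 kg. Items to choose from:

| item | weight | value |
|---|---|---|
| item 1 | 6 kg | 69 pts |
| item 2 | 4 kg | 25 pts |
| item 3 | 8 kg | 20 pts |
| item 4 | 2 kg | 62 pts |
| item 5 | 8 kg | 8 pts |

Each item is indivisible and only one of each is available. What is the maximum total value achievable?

Check high-value combinations within 20 kg:
- item 1+item 2+item 3+item 4: weight 6+4+8+2=20, value 69+25+20+62=176
- item 1+item 2+item 4+item 5: weight 6+4+2+8=20, value 69+25+62+8=164
- item 1+item 2+item 4: weight 6+4+2=12, value 69+25+62=156
- item 1+item 3+item 4: weight 6+8+2=16, value 69+20+62=151
- item 1+item 4+item 5: weight 6+2+8=16, value 69+62+8=139
Best: 176 pts.

176 pts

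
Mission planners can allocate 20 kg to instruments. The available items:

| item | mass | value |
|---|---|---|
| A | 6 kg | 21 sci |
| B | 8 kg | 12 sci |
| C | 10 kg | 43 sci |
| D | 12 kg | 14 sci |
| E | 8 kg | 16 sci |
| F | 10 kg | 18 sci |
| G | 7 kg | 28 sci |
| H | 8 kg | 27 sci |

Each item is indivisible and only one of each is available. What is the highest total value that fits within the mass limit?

Check high-value combinations within 20 kg:
- C+G: mass 10+7=17, value 43+28=71
- C+H: mass 10+8=18, value 43+27=70
- A+C: mass 6+10=16, value 21+43=64
- C+F: mass 10+10=20, value 43+18=61
Best: 71 sci.

71 sci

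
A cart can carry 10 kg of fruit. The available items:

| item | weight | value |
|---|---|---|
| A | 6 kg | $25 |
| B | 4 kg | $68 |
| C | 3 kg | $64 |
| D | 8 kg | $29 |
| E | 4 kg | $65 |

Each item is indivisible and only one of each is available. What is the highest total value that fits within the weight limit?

$133

This is a 0/1 knapsack; check combinations near the capacity.
- B+E: weight 4+4=8, value 68+65=133
- B+C: weight 4+3=7, value 68+64=132
- C+E: weight 3+4=7, value 64+65=129
- A+B: weight 6+4=10, value 25+68=93
Best: $133.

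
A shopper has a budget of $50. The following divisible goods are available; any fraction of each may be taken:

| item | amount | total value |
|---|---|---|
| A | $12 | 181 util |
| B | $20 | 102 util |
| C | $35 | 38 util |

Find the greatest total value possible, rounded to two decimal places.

302.54

Take in order of value per unit:
- A (181/12 per unit): all 12 → value 181, running total 181.00
- B (102/20 per unit): all 20 → value 102, running total 283.00
- C (38/35 per unit): 18 of 35 → value 18×38/35 = 19.5429, running total 302.54
Total 302.54.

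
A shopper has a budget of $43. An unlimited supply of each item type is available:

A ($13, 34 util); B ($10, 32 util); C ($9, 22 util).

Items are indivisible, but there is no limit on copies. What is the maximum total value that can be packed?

Best value-per-unit is B at 32/10; filling with it alone gives 4×32 = 128.
Optimal mix: 1×A + 3×B → cost 43, value 130.

130 util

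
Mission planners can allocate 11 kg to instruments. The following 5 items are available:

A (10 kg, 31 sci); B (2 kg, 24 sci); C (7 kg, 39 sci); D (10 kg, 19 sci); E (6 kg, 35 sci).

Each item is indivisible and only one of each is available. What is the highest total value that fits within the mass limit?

63 sci

Check high-value combinations within 11 kg:
- B+C: mass 2+7=9, value 24+39=63
- B+E: mass 2+6=8, value 24+35=59
- C: mass 7, value 39
- E: mass 6, value 35
- A: mass 10, value 31
Best: 63 sci.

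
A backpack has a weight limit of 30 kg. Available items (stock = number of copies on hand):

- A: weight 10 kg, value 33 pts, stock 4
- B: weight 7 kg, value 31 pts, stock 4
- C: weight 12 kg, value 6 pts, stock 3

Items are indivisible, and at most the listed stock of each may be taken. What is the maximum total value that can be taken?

124 pts

Best selections within weight 30 and stock limits:
- 4×B: weight 28, value 124
- 3×A: weight 30, value 99
Best: 124 pts.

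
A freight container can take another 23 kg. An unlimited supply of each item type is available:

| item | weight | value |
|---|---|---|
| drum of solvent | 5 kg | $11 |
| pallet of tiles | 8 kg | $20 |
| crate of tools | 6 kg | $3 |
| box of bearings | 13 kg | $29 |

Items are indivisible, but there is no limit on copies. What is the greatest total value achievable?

$53

Best value-per-unit is pallet of tiles at 20/8; filling with it alone gives 2×20 = 40.
Optimal mix: 3×drum of solvent + 1×pallet of tiles → weight 23, value 53.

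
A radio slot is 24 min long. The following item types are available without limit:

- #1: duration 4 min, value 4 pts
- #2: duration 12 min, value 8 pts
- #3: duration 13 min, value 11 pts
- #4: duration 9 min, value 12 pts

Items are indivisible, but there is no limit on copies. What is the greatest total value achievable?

Best value-per-unit is #4 at 12/9; filling with it alone gives 2×12 = 24.
Optimal mix: 1×#1 + 2×#4 → duration 22, value 28.

28 pts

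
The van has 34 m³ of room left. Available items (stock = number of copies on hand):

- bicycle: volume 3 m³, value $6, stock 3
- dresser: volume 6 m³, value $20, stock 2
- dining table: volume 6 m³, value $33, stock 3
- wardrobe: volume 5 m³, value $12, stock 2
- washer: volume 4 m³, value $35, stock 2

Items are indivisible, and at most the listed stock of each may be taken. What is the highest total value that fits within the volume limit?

$189

Top feasible selections:
- 1×dresser + 3×dining table + 2×washer: volume 32, value 189
- 1×bicycle + 3×dining table + 1×wardrobe + 2×washer: volume 34, value 187
- 3×dining table + 1×wardrobe + 2×washer: volume 31, value 181
Best: $189.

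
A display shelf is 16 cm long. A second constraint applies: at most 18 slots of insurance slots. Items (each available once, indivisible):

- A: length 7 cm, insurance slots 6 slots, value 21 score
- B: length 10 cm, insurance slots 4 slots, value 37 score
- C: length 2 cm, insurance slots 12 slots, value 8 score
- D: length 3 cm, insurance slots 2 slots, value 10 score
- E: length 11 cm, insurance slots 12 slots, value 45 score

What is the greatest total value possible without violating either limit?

55 score

Feasible sets respecting both limits:
- B+C+D: length 15, insurance slots 18, value 55
- D+E: length 14, insurance slots 14, value 55
- B+D: length 13, insurance slots 6, value 47
- B+C: length 12, insurance slots 16, value 45
Best: 55 score.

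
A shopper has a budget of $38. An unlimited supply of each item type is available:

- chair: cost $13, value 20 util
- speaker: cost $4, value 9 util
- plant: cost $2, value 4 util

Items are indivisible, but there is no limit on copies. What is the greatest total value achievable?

Best value-per-unit is speaker at 9/4; filling with it alone gives 9×9 = 81.
Optimal mix: 9×speaker + 1×plant → cost 38, value 85.

85 util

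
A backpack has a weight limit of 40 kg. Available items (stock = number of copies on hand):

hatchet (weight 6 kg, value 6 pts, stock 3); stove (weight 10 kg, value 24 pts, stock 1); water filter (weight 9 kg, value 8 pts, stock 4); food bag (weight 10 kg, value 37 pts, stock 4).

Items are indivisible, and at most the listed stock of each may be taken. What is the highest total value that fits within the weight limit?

148 pts

Best selections within weight 40 and stock limits:
- 4×food bag: weight 40, value 148
- 1×stove + 3×food bag: weight 40, value 135
- 1×water filter + 3×food bag: weight 39, value 119
- 1×hatchet + 3×food bag: weight 36, value 117
Best: 148 pts.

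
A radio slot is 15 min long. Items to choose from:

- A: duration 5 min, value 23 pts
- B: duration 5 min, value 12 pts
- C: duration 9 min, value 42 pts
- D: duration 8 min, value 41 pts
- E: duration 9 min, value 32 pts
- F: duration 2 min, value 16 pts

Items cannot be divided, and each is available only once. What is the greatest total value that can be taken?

This is a 0/1 knapsack; check combinations near the capacity.
- A+D+F: duration 5+8+2=15, value 23+41+16=80
- B+D+F: duration 5+8+2=15, value 12+41+16=69
- A+C: duration 5+9=14, value 23+42=65
- A+D: duration 5+8=13, value 23+41=64
Best: 80 pts.

80 pts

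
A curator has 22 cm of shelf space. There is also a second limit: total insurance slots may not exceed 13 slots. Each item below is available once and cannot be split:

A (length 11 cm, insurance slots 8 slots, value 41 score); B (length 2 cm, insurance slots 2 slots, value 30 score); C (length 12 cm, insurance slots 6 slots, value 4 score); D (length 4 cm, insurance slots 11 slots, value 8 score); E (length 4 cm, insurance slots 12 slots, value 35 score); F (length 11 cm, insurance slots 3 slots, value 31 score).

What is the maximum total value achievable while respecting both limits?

72 score

Feasible sets respecting both limits:
- A+F: length 22, insurance slots 11, value 72
- A+B: length 13, insurance slots 10, value 71
- B+F: length 13, insurance slots 5, value 61
- A: length 11, insurance slots 8, value 41
Best: 72 score.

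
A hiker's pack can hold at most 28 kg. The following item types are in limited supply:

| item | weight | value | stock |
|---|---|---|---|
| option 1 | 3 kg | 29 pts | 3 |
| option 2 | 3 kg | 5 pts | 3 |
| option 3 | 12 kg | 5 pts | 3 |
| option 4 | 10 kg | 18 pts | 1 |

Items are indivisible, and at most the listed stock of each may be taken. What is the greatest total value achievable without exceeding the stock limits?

Top feasible selections:
- 3×option 1 + 3×option 2 + 1×option 4: weight 28, value 120
- 3×option 1 + 2×option 2 + 1×option 4: weight 25, value 115
- 3×option 1 + 1×option 2 + 1×option 4: weight 22, value 110
Best: 120 pts.

120 pts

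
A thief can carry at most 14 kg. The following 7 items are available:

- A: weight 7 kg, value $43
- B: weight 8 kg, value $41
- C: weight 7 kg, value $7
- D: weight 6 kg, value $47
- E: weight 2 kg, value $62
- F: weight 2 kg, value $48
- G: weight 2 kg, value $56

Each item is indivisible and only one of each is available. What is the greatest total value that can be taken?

Check high-value combinations within 14 kg:
- D+E+F+G: weight 6+2+2+2=12, value 47+62+48+56=213
- A+E+F+G: weight 7+2+2+2=13, value 43+62+48+56=209
- B+E+F+G: weight 8+2+2+2=14, value 41+62+48+56=207
- C+E+F+G: weight 7+2+2+2=13, value 7+62+48+56=173
Best: $213.

$213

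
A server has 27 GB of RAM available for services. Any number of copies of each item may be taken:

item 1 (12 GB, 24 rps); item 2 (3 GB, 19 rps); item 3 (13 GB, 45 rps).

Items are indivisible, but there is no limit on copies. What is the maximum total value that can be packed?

Best value-per-unit is item 2 at 19/3, and filling with it alone uses memory 9×3=27. No mix of the others beats 9×19 = 171.

171 rps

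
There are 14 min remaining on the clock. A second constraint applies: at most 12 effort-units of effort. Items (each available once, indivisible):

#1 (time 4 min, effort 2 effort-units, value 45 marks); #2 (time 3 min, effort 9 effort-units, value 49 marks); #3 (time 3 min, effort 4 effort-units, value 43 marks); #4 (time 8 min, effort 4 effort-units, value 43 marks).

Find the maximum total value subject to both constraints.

94 marks

Feasible sets respecting both limits:
- #1+#2: time 7, effort 11, value 94
- #1+#3: time 7, effort 6, value 88
- #1+#4: time 12, effort 6, value 88
Best: 94 marks.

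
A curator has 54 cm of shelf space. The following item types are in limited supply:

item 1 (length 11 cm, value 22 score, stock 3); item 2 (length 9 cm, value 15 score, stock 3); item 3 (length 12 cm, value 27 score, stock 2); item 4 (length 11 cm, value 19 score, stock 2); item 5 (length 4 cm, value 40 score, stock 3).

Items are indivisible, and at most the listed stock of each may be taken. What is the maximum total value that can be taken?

Top feasible selections:
- 2×item 2 + 2×item 3 + 3×item 5: length 54, value 204
- 3×item 1 + 1×item 2 + 3×item 5: length 54, value 201
Best: 204 score.

204 score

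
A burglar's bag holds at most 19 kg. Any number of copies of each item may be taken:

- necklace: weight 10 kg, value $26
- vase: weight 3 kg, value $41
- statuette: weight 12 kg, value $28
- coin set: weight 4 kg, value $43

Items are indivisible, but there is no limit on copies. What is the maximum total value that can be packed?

$248

Best value-per-unit is vase at 41/3; filling with it alone gives 6×41 = 246.
Optimal mix: 5×vase + 1×coin set → weight 19, value 248.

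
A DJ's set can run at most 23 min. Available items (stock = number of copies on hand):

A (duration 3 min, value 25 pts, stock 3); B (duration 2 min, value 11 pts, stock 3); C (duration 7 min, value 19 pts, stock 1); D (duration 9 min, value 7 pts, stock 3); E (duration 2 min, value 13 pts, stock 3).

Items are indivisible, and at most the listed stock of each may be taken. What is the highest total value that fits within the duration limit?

Top feasible selections:
- 3×A + 3×B + 3×E: duration 21, value 147
- 3×A + 2×B + 3×E: duration 19, value 136
Best: 147 pts.

147 pts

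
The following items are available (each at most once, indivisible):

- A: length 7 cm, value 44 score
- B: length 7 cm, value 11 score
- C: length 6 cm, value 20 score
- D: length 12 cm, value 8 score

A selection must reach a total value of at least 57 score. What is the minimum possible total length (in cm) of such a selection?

Subsets with value ≥ 57, sorted by total length:
- A+C: length 13, value 64
- A+B+C: length 20, value 75
Minimum length: 13 cm.

13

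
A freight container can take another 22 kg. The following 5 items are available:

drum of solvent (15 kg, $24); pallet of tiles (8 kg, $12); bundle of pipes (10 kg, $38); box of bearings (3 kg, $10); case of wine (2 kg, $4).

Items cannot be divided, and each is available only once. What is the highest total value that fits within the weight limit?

$60

Check high-value combinations within 22 kg:
- pallet of tiles+bundle of pipes+box of bearings: weight 8+10+3=21, value 12+38+10=60
- pallet of tiles+bundle of pipes+case of wine: weight 8+10+2=20, value 12+38+4=54
- bundle of pipes+box of bearings+case of wine: weight 10+3+2=15, value 38+10+4=52
- pallet of tiles+bundle of pipes: weight 8+10=18, value 12+38=50
- bundle of pipes+box of bearings: weight 10+3=13, value 38+10=48
Best: $60.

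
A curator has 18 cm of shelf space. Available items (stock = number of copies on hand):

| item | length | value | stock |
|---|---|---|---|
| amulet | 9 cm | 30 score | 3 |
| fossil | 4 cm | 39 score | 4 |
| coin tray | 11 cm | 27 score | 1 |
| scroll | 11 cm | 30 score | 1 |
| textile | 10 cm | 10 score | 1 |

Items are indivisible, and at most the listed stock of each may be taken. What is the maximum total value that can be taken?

Best selections within length 18 and stock limits:
- 4×fossil: length 16, value 156
- 3×fossil: length 12, value 117
- 1×amulet + 2×fossil: length 17, value 108
Best: 156 score.

156 score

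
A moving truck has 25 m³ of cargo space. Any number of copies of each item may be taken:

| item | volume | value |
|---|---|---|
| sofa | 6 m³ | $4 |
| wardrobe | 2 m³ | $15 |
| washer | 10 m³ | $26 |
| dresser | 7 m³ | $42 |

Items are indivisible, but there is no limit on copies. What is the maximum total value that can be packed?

Best value-per-unit is wardrobe at 15/2, and filling with it alone uses volume 12×2=24. No mix of the others beats 12×15 = 180.

$180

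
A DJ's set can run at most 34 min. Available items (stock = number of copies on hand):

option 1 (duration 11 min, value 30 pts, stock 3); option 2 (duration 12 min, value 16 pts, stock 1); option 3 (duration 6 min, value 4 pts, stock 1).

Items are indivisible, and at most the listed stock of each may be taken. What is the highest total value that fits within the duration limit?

Best selections within duration 34 and stock limits:
- 3×option 1: duration 33, value 90
- 2×option 1 + 1×option 2: duration 34, value 76
Best: 90 pts.

90 pts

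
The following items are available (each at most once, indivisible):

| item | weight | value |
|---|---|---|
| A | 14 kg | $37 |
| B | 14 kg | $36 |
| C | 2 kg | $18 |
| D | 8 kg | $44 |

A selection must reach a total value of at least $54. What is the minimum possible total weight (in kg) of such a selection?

10

Subsets with value ≥ 54, sorted by total weight:
- C+D: weight 10, value 62
- A+C: weight 16, value 55
Minimum weight: 10 kg.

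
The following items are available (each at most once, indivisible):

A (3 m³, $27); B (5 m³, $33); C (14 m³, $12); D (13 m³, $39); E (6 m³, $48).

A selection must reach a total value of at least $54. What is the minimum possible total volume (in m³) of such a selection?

Subsets with value ≥ 54, sorted by total volume:
- A+B: volume 8, value 60
- A+E: volume 9, value 75
Minimum volume: 8 m³.

8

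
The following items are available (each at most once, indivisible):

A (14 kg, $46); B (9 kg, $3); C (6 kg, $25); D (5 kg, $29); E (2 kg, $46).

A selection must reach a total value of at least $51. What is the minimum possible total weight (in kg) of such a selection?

7

Subsets with value ≥ 51, sorted by total weight:
- D+E: weight 7, value 75
- C+E: weight 8, value 71
Minimum weight: 7 kg.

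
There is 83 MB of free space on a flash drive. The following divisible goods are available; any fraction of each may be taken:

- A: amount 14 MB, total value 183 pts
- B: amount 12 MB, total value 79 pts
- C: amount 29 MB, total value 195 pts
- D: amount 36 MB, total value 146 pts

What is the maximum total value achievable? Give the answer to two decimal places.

Take in order of value per unit:
- A (183/14 per unit): all 14 → value 183, running total 183.00
- C (195/29 per unit): all 29 → value 195, running total 378.00
- B (79/12 per unit): all 12 → value 79, running total 457.00
- D (146/36 per unit): 28 of 36 → value 28×146/36 = 113.5556, running total 570.56
Total 570.56.

570.56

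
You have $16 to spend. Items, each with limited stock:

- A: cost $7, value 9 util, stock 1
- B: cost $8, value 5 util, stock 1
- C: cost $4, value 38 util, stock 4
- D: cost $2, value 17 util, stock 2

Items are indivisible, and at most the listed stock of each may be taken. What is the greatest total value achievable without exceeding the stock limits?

152 util

Top feasible selections:
- 4×C: cost 16, value 152
- 3×C + 2×D: cost 16, value 148
- 3×C + 1×D: cost 14, value 131
- 3×C: cost 12, value 114
Best: 152 util.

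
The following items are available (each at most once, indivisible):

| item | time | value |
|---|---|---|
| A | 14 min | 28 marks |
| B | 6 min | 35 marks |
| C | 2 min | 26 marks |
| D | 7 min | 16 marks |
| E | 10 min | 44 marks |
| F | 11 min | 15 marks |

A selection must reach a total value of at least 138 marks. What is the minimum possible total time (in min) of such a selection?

39

Subsets with value ≥ 138, sorted by total time:
- A+B+C+D+E: time 39, value 149
- A+B+C+E+F: time 43, value 148
- A+B+D+E+F: time 48, value 138
- A+B+C+D+E+F: time 50, value 164
Minimum time: 39 min.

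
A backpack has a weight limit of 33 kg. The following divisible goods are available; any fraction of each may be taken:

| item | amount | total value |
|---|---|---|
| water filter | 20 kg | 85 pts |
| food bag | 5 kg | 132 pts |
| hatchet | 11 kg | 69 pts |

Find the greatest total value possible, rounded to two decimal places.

273.25

Take in order of value per unit:
- food bag (132/5 per unit): all 5 → value 132, running total 132.00
- hatchet (69/11 per unit): all 11 → value 69, running total 201.00
- water filter (85/20 per unit): 17 of 20 → value 17×85/20 = 72.2500, running total 273.25
Total 273.25.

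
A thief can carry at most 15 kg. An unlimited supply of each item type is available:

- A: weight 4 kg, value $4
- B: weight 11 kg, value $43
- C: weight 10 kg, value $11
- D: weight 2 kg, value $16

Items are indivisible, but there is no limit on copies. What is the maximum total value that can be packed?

$112

Best value-per-unit is D at 16/2, and filling with it alone uses weight 7×2=14. No mix of the others beats 7×16 = 112.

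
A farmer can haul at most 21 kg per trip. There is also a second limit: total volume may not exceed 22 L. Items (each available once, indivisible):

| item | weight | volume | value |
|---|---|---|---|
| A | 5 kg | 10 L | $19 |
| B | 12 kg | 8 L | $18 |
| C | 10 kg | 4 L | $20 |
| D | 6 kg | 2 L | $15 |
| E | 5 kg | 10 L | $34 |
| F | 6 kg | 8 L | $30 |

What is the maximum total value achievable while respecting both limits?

Feasible sets respecting both limits:
- C+E+F: weight 21, volume 22, value 84
- D+E+F: weight 17, volume 20, value 79
- C+D+E: weight 21, volume 16, value 69
- A+C+F: weight 21, volume 22, value 69
Best: $84.

$84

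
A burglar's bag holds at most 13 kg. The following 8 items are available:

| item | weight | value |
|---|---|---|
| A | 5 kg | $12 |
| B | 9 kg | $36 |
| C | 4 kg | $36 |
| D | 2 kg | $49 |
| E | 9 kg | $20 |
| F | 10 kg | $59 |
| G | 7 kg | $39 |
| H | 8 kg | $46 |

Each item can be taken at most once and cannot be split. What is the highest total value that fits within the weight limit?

$124

Check high-value combinations within 13 kg:
- C+D+G: weight 4+2+7=13, value 36+49+39=124
- D+F: weight 2+10=12, value 49+59=108
- A+C+D: weight 5+4+2=11, value 12+36+49=97
- D+H: weight 2+8=10, value 49+46=95
Best: $124.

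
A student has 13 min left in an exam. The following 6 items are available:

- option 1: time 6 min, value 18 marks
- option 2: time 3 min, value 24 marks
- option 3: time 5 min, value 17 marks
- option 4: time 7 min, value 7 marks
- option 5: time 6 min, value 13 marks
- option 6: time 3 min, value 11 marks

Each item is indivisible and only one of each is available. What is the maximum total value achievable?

Check high-value combinations within 13 min:
- option 1+option 2+option 6: time 6+3+3=12, value 18+24+11=53
- option 2+option 3+option 6: time 3+5+3=11, value 24+17+11=52
- option 2+option 5+option 6: time 3+6+3=12, value 24+13+11=48
- option 1+option 2: time 6+3=9, value 18+24=42
Best: 53 marks.

53 marks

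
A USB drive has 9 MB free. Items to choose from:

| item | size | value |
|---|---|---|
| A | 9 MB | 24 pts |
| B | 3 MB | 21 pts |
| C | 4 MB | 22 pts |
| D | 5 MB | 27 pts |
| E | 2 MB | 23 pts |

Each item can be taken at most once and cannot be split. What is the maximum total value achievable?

66 pts

Check high-value combinations within 9 MB:
- B+C+E: size 3+4+2=9, value 21+22+23=66
- D+E: size 5+2=7, value 27+23=50
- C+D: size 4+5=9, value 22+27=49
- B+D: size 3+5=8, value 21+27=48
- C+E: size 4+2=6, value 22+23=45
Best: 66 pts.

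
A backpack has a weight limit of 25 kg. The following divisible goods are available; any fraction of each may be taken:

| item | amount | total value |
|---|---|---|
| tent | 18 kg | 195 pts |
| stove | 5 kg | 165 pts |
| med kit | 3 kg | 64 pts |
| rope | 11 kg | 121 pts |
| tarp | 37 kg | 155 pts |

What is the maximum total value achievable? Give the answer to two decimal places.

415.00

Take in order of value per unit:
- stove (165/5 per unit): all 5 → value 165, running total 165.00
- med kit (64/3 per unit): all 3 → value 64, running total 229.00
- rope (121/11 per unit): all 11 → value 121, running total 350.00
- tent (195/18 per unit): 6 of 18 → value 6×195/18 = 65.0000, running total 415.00
Total 415.00.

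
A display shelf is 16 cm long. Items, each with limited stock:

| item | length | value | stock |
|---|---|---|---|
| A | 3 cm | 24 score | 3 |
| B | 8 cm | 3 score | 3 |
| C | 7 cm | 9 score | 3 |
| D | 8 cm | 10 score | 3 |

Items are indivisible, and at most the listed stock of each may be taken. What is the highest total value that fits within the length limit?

Top feasible selections:
- 3×A + 1×C: length 16, value 81
- 3×A: length 9, value 72
- 2×A + 1×D: length 14, value 58
Best: 81 score.

81 score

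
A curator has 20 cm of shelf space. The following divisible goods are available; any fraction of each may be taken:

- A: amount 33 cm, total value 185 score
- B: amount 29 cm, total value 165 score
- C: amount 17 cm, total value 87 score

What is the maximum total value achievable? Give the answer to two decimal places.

Take in order of value per unit:
- B (165/29 per unit): 20 of 29 → value 20×165/29 = 113.7931, running total 113.79
Total 113.79.

113.79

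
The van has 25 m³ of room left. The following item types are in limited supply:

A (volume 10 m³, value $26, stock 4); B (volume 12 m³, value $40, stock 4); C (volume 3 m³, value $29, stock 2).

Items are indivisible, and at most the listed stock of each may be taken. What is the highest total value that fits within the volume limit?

Top feasible selections:
- 1×B + 2×C: volume 18, value 98
- 1×A + 1×B + 1×C: volume 25, value 95
- 1×A + 2×C: volume 16, value 84
Best: $98.

$98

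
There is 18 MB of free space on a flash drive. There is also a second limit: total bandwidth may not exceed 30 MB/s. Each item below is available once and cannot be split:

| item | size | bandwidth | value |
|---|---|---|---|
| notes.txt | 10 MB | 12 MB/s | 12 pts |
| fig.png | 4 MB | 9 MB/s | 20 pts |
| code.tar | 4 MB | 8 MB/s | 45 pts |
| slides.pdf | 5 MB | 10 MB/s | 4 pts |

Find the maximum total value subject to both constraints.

77 pts

Feasible sets respecting both limits:
- notes.txt+fig.png+code.tar: size 18, bandwidth 29, value 77
- fig.png+code.tar+slides.pdf: size 13, bandwidth 27, value 69
- fig.png+code.tar: size 8, bandwidth 17, value 65
- notes.txt+code.tar: size 14, bandwidth 20, value 57
Best: 77 pts.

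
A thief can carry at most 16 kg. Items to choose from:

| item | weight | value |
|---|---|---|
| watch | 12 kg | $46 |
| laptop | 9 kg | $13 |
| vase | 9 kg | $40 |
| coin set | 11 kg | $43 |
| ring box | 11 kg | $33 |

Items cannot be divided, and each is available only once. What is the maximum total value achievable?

Check high-value combinations within 16 kg:
- watch: weight 12, value 46
- coin set: weight 11, value 43
- vase: weight 9, value 40
- ring box: weight 11, value 33
- laptop: weight 9, value 13
Best: $46.

$46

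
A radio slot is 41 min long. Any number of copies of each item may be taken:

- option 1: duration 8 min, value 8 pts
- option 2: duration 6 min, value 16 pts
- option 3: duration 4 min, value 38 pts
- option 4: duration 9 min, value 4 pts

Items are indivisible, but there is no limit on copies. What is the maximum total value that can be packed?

380 pts

Best value-per-unit is option 3 at 38/4, and filling with it alone uses duration 10×4=40. No mix of the others beats 10×38 = 380.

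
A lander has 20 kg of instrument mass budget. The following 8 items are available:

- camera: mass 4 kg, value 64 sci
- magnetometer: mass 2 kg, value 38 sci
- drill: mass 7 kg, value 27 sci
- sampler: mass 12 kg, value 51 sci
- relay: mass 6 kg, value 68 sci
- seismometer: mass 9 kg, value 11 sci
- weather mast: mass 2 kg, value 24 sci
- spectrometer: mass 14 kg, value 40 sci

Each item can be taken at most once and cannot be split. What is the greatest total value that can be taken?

197 sci

Check high-value combinations within 20 kg:
- camera+magnetometer+drill+relay: mass 4+2+7+6=19, value 64+38+27+68=197
- camera+magnetometer+relay+weather mast: mass 4+2+6+2=14, value 64+38+68+24=194
- camera+drill+relay+weather mast: mass 4+7+6+2=19, value 64+27+68+24=183
Best: 197 sci.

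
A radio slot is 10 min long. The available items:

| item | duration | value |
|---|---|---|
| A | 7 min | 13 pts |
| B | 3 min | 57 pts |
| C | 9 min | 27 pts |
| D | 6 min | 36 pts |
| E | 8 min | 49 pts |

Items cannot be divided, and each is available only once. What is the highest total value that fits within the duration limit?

93 pts

Check high-value combinations within 10 min:
- B+D: duration 3+6=9, value 57+36=93
- A+B: duration 7+3=10, value 13+57=70
- B: duration 3, value 57
- E: duration 8, value 49
- D: duration 6, value 36
Best: 93 pts.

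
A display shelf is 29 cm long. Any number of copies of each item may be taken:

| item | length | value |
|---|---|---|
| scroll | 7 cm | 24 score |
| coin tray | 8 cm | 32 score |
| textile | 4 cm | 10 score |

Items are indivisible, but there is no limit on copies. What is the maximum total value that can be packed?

Best value-per-unit is coin tray at 32/8; filling with it alone gives 3×32 = 96.
Optimal mix: 3×coin tray + 1×textile → length 28, value 106.

106 score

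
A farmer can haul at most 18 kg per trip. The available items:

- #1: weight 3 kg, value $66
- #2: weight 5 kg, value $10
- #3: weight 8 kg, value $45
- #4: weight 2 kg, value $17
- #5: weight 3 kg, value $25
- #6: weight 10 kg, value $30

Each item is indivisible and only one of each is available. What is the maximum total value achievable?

$153

Check high-value combinations within 18 kg:
- #1+#3+#4+#5: weight 3+8+2+3=16, value 66+45+17+25=153
- #1+#2+#3+#4: weight 3+5+8+2=18, value 66+10+45+17=138
- #1+#4+#5+#6: weight 3+2+3+10=18, value 66+17+25+30=138
- #1+#3+#5: weight 3+8+3=14, value 66+45+25=136
Best: $153.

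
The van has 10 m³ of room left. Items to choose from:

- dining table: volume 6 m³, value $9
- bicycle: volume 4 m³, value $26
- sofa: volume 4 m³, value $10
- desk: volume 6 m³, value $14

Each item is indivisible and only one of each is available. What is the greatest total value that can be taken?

This is a 0/1 knapsack; check combinations near the capacity.
- bicycle+desk: volume 4+6=10, value 26+14=40
- bicycle+sofa: volume 4+4=8, value 26+10=36
- dining table+bicycle: volume 6+4=10, value 9+26=35
Best: $40.

$40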